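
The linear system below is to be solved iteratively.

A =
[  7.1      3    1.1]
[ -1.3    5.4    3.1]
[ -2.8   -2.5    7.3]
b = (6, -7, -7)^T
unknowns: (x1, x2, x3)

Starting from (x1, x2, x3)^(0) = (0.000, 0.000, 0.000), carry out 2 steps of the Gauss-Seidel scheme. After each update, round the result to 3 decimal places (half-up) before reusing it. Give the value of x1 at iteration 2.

Iteration 1:
  x1 = (6 - (3)·0.000 - (1.1)·0.000) / (7.1) = 0.845
  x2 = (-7 - (-1.3)·0.845 - (3.1)·0.000) / (5.4) = -1.093
  x3 = (-7 - (-2.8)·0.845 - (-2.5)·-1.093) / (7.3) = -1.009
Iteration 2:
  x1 = (6 - (3)·-1.093 - (1.1)·-1.009) / (7.1) = 1.463
  x2 = (-7 - (-1.3)·1.463 - (3.1)·-1.009) / (5.4) = -0.365
  x3 = (-7 - (-2.8)·1.463 - (-2.5)·-0.365) / (7.3) = -0.523

1.463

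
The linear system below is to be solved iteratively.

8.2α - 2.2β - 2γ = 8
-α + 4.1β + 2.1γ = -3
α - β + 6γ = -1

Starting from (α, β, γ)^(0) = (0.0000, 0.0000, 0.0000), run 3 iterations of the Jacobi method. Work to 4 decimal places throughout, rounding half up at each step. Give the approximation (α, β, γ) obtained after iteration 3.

(0.7560, -0.3205, -0.3578)

Iteration 1:
  α = (8 - (-2.2)·0.0000 - (-2)·0.0000) / (8.2) = 0.9756
  β = (-3 - (-1)·0.0000 - (2.1)·0.0000) / (4.1) = -0.7317
  γ = (-1 - (1)·0.0000 - (-1)·0.0000) / (6) = -0.1667
Iteration 2:
  α = (8 - (-2.2)·-0.7317 - (-2)·-0.1667) / (8.2) = 0.7386
  β = (-3 - (-1)·0.9756 - (2.1)·-0.1667) / (4.1) = -0.4084
  γ = (-1 - (1)·0.9756 - (-1)·-0.7317) / (6) = -0.4512
Iteration 3:
  α = (8 - (-2.2)·-0.4084 - (-2)·-0.4512) / (8.2) = 0.7560
  β = (-3 - (-1)·0.7386 - (2.1)·-0.4512) / (4.1) = -0.3205
  γ = (-1 - (1)·0.7386 - (-1)·-0.4084) / (6) = -0.3578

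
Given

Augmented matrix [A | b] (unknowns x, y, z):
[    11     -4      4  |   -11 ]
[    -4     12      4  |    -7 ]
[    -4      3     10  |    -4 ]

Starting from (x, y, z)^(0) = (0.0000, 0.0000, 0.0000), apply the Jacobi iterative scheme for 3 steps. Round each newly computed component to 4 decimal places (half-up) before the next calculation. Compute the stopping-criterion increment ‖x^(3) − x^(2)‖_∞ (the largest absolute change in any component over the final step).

0.0527

Iteration 1:
  x = (-11 - (-4)·0.0000 - (4)·0.0000) / (11) = -1.0000
  y = (-7 - (-4)·0.0000 - (4)·0.0000) / (12) = -0.5833
  z = (-4 - (-4)·0.0000 - (3)·0.0000) / (10) = -0.4000
Iteration 2:
  x = (-11 - (-4)·-0.5833 - (4)·-0.4000) / (11) = -1.0667
  y = (-7 - (-4)·-1.0000 - (4)·-0.4000) / (12) = -0.7833
  z = (-4 - (-4)·-1.0000 - (3)·-0.5833) / (10) = -0.6250
Iteration 3:
  x = (-11 - (-4)·-0.7833 - (4)·-0.6250) / (11) = -1.0576
  y = (-7 - (-4)·-1.0667 - (4)·-0.6250) / (12) = -0.7306
  z = (-4 - (-4)·-1.0667 - (3)·-0.7833) / (10) = -0.5917
Change: (0.0091, 0.0527, 0.0333) → max |·| = 0.0527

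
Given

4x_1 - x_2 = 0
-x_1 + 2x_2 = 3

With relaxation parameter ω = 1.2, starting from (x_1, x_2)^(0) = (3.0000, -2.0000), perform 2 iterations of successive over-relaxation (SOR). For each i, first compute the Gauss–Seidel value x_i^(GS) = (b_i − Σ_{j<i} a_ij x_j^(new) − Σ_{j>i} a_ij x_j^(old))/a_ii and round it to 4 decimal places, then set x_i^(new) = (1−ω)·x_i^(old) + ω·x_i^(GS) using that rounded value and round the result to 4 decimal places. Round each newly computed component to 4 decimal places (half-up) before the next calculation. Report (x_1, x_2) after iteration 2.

Iteration 1:
  x_1: GS value = (0 - (-1)·-2.0000) / (4) = -0.5000;  x_1 ← (1−ω)·3.0000 + ω·-0.5000 = -1.2000
  x_2: GS value = (3 - (-1)·-1.2000) / (2) = 0.9000;  x_2 ← (1−ω)·-2.0000 + ω·0.9000 = 1.4800
Iteration 2:
  x_1: GS value = (0 - (-1)·1.4800) / (4) = 0.3700;  x_1 ← (1−ω)·-1.2000 + ω·0.3700 = 0.6840
  x_2: GS value = (3 - (-1)·0.6840) / (2) = 1.8420;  x_2 ← (1−ω)·1.4800 + ω·1.8420 = 1.9144

(0.6840, 1.9144)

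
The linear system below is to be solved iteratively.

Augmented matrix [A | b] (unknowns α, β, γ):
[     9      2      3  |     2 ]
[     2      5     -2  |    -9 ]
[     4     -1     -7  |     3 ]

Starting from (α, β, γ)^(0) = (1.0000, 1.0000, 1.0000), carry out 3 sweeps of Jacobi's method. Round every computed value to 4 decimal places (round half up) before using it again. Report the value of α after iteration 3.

0.7132

Iteration 1:
  α = (2 - (2)·1.0000 - (3)·1.0000) / (9) = -0.3333
  β = (-9 - (2)·1.0000 - (-2)·1.0000) / (5) = -1.8000
  γ = (3 - (4)·1.0000 - (-1)·1.0000) / (-7) = 0.0000
Iteration 2:
  α = (2 - (2)·-1.8000 - (3)·0.0000) / (9) = 0.6222
  β = (-9 - (2)·-0.3333 - (-2)·0.0000) / (5) = -1.6667
  γ = (3 - (4)·-0.3333 - (-1)·-1.8000) / (-7) = -0.3619
Iteration 3:
  α = (2 - (2)·-1.6667 - (3)·-0.3619) / (9) = 0.7132
  β = (-9 - (2)·0.6222 - (-2)·-0.3619) / (5) = -2.1936
  γ = (3 - (4)·0.6222 - (-1)·-1.6667) / (-7) = 0.1651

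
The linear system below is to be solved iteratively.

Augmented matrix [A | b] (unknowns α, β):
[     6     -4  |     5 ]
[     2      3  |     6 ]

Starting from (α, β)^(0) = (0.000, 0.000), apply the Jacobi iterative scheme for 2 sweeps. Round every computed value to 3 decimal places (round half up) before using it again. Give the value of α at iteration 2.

2.167

Iteration 1:
  α = (5 - (-4)·0.000) / (6) = 0.833
  β = (6 - (2)·0.000) / (3) = 2.000
Iteration 2:
  α = (5 - (-4)·2.000) / (6) = 2.167
  β = (6 - (2)·0.833) / (3) = 1.445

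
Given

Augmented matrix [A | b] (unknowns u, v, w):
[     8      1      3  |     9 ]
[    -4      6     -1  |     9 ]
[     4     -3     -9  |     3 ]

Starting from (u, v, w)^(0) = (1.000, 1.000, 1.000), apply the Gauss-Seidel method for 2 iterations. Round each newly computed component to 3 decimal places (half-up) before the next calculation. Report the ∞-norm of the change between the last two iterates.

Iteration 1:
  u = (9 - (1)·1.000 - (3)·1.000) / (8) = 0.625
  v = (9 - (-4)·0.625 - (-1)·1.000) / (6) = 2.083
  w = (3 - (4)·0.625 - (-3)·2.083) / (-9) = -0.750
Iteration 2:
  u = (9 - (1)·2.083 - (3)·-0.750) / (8) = 1.146
  v = (9 - (-4)·1.146 - (-1)·-0.750) / (6) = 2.139
  w = (3 - (4)·1.146 - (-3)·2.139) / (-9) = -0.537
Change: (0.521, 0.056, 0.213) → max |·| = 0.521

0.521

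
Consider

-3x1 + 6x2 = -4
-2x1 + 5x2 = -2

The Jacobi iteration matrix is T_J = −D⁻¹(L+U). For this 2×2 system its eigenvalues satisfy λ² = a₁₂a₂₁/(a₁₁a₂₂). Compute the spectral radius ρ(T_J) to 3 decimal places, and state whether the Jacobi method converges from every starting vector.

a₁₂a₂₁/(a₁₁a₂₂) = (6)·(-2) / ((-3)·(5)) = 0.800000
ρ = √|0.800000| = √0.800000 = 0.894
ρ < 1, so Jacobi converges

0.894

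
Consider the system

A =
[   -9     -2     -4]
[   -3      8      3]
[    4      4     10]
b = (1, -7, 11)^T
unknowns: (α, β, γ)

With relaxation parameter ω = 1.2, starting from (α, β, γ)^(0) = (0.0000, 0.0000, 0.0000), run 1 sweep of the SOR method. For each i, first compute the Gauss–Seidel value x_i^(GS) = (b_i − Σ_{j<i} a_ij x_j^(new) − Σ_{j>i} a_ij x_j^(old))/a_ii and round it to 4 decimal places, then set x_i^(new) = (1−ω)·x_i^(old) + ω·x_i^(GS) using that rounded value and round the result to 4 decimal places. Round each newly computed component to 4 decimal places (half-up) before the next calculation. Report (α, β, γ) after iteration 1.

(-0.1333, -1.1100, 1.9168)

Iteration 1:
  α: GS value = (1 - (-2)·0.0000 - (-4)·0.0000) / (-9) = -0.1111;  α ← (1−ω)·0.0000 + ω·-0.1111 = -0.1333
  β: GS value = (-7 - (-3)·-0.1333 - (3)·0.0000) / (8) = -0.9250;  β ← (1−ω)·0.0000 + ω·-0.9250 = -1.1100
  γ: GS value = (11 - (4)·-0.1333 - (4)·-1.1100) / (10) = 1.5973;  γ ← (1−ω)·0.0000 + ω·1.5973 = 1.9168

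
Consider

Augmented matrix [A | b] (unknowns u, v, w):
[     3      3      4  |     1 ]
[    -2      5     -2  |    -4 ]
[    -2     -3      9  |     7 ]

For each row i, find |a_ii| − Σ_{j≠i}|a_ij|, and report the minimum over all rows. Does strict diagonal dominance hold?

row 1: |3| − (3+4) = -4
row 2: |5| − (2+2) = 1
row 3: |9| − (2+3) = 4
minimum over rows = -4 → not strictly diagonally dominant

-4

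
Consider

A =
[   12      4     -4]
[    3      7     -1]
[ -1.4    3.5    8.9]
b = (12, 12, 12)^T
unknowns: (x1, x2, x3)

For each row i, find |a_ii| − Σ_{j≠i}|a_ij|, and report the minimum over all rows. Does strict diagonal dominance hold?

3

row 1: |12| − (4+4) = 4
row 2: |7| − (3+1) = 3
row 3: |8.9| − (1.4+3.5) = 4
minimum over rows = 3 → strictly diagonally dominant (convergence guaranteed)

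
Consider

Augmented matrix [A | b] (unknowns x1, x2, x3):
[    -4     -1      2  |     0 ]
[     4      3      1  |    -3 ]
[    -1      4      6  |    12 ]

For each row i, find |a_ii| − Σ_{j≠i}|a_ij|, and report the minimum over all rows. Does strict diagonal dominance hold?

-2

row 1: |-4| − (1+2) = 1
row 2: |3| − (4+1) = -2
row 3: |6| − (1+4) = 1
minimum over rows = -2 → not strictly diagonally dominant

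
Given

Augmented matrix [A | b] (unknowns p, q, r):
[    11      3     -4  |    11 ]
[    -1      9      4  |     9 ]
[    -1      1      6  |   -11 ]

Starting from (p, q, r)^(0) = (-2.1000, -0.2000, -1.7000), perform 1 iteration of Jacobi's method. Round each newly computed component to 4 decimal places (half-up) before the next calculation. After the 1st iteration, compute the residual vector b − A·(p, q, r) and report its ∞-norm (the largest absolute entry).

6.9670

Iteration 1:
  p = (11 - (3)·-0.2000 - (-4)·-1.7000) / (11) = 0.4364
  q = (9 - (-1)·-2.1000 - (4)·-1.7000) / (9) = 1.5222
  r = (-11 - (-1)·-2.1000 - (1)·-0.2000) / (6) = -2.1500
Residual b − A·x = (-6.9670, 4.3366, 0.8142); ∞-norm = 6.9670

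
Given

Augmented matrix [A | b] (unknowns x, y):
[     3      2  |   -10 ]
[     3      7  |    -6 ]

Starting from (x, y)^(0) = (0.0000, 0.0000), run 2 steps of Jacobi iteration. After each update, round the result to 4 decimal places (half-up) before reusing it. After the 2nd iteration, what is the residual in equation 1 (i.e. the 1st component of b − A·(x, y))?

-2.8571

Iteration 1:
  x = (-10 - (2)·0.0000) / (3) = -3.3333
  y = (-6 - (3)·0.0000) / (7) = -0.8571
Iteration 2:
  x = (-10 - (2)·-0.8571) / (3) = -2.7619
  y = (-6 - (3)·-3.3333) / (7) = 0.5714
Residual b − A·x = (-2.8571, -1.7141)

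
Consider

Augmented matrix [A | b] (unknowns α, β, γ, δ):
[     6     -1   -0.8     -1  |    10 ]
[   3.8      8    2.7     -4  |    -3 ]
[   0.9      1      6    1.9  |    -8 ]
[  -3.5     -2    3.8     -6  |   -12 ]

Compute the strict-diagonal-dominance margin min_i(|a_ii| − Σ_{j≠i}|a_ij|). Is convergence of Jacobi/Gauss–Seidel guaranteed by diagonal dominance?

-3.3

row 1: |6| − (1+0.8+1) = 3.2
row 2: |8| − (3.8+2.7+4) = -2.5
row 3: |6| − (0.9+1+1.9) = 2.2
row 4: |-6| − (3.5+2+3.8) = -3.3
minimum over rows = -3.3 → not strictly diagonally dominant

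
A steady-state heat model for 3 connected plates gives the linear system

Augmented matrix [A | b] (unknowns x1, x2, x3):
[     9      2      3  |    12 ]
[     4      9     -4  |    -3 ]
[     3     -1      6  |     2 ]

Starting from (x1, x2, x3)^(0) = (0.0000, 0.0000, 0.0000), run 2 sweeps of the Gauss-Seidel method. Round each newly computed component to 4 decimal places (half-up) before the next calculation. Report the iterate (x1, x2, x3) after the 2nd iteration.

Iteration 1:
  x1 = (12 - (2)·0.0000 - (3)·0.0000) / (9) = 1.3333
  x2 = (-3 - (4)·1.3333 - (-4)·0.0000) / (9) = -0.9259
  x3 = (2 - (3)·1.3333 - (-1)·-0.9259) / (6) = -0.4876
Iteration 2:
  x1 = (12 - (2)·-0.9259 - (3)·-0.4876) / (9) = 1.7016
  x2 = (-3 - (4)·1.7016 - (-4)·-0.4876) / (9) = -1.3063
  x3 = (2 - (3)·1.7016 - (-1)·-1.3063) / (6) = -0.7352

(1.7016, -1.3063, -0.7352)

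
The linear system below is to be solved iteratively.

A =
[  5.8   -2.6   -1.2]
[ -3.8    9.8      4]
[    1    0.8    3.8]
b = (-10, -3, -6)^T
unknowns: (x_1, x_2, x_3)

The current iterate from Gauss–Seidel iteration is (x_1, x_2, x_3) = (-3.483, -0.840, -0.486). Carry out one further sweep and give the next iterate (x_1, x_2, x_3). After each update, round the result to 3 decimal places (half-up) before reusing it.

One sweep:
  x_1 = (-10 - (-2.6)·-0.840 - (-1.2)·-0.486) / (5.8) = -2.201
  x_2 = (-3 - (-3.8)·-2.201 - (4)·-0.486) / (9.8) = -0.961
  x_3 = (-6 - (1)·-2.201 - (0.8)·-0.961) / (3.8) = -0.797

(-2.201, -0.961, -0.797)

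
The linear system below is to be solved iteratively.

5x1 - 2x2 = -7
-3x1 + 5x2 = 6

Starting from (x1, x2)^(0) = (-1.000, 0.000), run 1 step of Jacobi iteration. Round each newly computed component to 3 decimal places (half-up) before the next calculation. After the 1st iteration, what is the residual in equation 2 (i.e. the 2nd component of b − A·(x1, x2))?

Iteration 1:
  x1 = (-7 - (-2)·0.000) / (5) = -1.400
  x2 = (6 - (-3)·-1.000) / (5) = 0.600
Residual b − A·x = (1.200, -1.200)

-1.200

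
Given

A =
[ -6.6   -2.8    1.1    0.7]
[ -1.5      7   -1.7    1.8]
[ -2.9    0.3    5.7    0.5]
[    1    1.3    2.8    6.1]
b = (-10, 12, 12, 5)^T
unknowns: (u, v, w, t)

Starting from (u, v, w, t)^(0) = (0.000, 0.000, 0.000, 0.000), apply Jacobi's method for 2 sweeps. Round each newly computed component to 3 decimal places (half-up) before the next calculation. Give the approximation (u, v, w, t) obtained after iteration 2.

Iteration 1:
  u = (-10 - (-2.8)·0.000 - (1.1)·0.000 - (0.7)·0.000) / (-6.6) = 1.515
  v = (12 - (-1.5)·0.000 - (-1.7)·0.000 - (1.8)·0.000) / (7) = 1.714
  w = (12 - (-2.9)·0.000 - (0.3)·0.000 - (0.5)·0.000) / (5.7) = 2.105
  t = (5 - (1)·0.000 - (1.3)·0.000 - (2.8)·0.000) / (6.1) = 0.820
Iteration 2:
  u = (-10 - (-2.8)·1.714 - (1.1)·2.105 - (0.7)·0.820) / (-6.6) = 1.226
  v = (12 - (-1.5)·1.515 - (-1.7)·2.105 - (1.8)·0.820) / (7) = 2.339
  w = (12 - (-2.9)·1.515 - (0.3)·1.714 - (0.5)·0.820) / (5.7) = 2.714
  t = (5 - (1)·1.515 - (1.3)·1.714 - (2.8)·2.105) / (6.1) = -0.760

(1.226, 2.339, 2.714, -0.760)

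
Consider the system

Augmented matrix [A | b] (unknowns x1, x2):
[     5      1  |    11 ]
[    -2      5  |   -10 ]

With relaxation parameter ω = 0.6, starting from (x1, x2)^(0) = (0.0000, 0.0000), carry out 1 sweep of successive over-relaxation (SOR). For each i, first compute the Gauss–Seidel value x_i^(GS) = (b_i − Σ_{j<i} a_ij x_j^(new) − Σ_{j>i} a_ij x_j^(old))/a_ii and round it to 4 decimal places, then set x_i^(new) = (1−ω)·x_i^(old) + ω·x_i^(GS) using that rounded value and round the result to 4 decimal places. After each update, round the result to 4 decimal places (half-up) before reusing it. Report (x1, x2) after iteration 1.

(1.3200, -0.8832)

Iteration 1:
  x1: GS value = (11 - (1)·0.0000) / (5) = 2.2000;  x1 ← (1−ω)·0.0000 + ω·2.2000 = 1.3200
  x2: GS value = (-10 - (-2)·1.3200) / (5) = -1.4720;  x2 ← (1−ω)·0.0000 + ω·-1.4720 = -0.8832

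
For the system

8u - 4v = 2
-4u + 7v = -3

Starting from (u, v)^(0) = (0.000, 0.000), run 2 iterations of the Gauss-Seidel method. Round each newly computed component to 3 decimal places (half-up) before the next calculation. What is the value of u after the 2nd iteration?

0.107

Iteration 1:
  u = (2 - (-4)·0.000) / (8) = 0.250
  v = (-3 - (-4)·0.250) / (7) = -0.286
Iteration 2:
  u = (2 - (-4)·-0.286) / (8) = 0.107
  v = (-3 - (-4)·0.107) / (7) = -0.367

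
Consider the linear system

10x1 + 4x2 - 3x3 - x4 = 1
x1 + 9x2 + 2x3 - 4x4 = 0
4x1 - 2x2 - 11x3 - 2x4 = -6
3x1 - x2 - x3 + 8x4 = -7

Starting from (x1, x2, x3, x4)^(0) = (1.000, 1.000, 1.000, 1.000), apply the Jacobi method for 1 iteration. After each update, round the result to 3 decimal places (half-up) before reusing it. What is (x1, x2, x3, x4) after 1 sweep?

(0.100, 0.111, 0.545, -1.000)

Iteration 1:
  x1 = (1 - (4)·1.000 - (-3)·1.000 - (-1)·1.000) / (10) = 0.100
  x2 = (0 - (1)·1.000 - (2)·1.000 - (-4)·1.000) / (9) = 0.111
  x3 = (-6 - (4)·1.000 - (-2)·1.000 - (-2)·1.000) / (-11) = 0.545
  x4 = (-7 - (3)·1.000 - (-1)·1.000 - (-1)·1.000) / (8) = -1.000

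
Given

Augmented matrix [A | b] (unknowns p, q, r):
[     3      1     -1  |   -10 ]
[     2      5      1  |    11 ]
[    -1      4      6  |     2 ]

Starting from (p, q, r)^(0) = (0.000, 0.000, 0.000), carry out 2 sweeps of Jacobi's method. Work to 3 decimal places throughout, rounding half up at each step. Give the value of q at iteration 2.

3.467

Iteration 1:
  p = (-10 - (1)·0.000 - (-1)·0.000) / (3) = -3.333
  q = (11 - (2)·0.000 - (1)·0.000) / (5) = 2.200
  r = (2 - (-1)·0.000 - (4)·0.000) / (6) = 0.333
Iteration 2:
  p = (-10 - (1)·2.200 - (-1)·0.333) / (3) = -3.956
  q = (11 - (2)·-3.333 - (1)·0.333) / (5) = 3.467
  r = (2 - (-1)·-3.333 - (4)·2.200) / (6) = -1.689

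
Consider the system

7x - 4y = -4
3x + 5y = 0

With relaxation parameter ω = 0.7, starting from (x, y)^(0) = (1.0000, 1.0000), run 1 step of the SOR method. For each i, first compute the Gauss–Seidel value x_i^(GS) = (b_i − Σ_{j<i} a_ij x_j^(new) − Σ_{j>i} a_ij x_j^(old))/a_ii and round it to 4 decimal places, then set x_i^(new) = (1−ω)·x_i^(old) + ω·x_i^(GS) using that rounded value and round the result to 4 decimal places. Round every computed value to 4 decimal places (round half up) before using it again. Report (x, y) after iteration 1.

(0.3000, 0.1740)

Iteration 1:
  x: GS value = (-4 - (-4)·1.0000) / (7) = 0.0000;  x ← (1−ω)·1.0000 + ω·0.0000 = 0.3000
  y: GS value = (0 - (3)·0.3000) / (5) = -0.1800;  y ← (1−ω)·1.0000 + ω·-0.1800 = 0.1740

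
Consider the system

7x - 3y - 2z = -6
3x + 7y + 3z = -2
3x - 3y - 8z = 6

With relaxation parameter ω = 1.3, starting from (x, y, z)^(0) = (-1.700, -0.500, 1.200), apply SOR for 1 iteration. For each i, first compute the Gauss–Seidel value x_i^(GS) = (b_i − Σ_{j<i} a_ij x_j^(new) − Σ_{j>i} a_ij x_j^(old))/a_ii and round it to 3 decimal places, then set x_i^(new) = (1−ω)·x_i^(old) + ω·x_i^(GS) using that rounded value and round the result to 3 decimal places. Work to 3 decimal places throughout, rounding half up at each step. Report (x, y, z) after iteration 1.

(-0.438, -0.646, -1.234)

Iteration 1:
  x: GS value = (-6 - (-3)·-0.500 - (-2)·1.200) / (7) = -0.729;  x ← (1−ω)·-1.700 + ω·-0.729 = -0.438
  y: GS value = (-2 - (3)·-0.438 - (3)·1.200) / (7) = -0.612;  y ← (1−ω)·-0.500 + ω·-0.612 = -0.646
  z: GS value = (6 - (3)·-0.438 - (-3)·-0.646) / (-8) = -0.672;  z ← (1−ω)·1.200 + ω·-0.672 = -1.234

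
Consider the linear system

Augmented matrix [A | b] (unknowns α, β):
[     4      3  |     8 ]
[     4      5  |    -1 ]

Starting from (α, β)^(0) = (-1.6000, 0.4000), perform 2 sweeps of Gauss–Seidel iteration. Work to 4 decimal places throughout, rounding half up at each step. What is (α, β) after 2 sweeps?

Iteration 1:
  α = (8 - (3)·0.4000) / (4) = 1.7000
  β = (-1 - (4)·1.7000) / (5) = -1.5600
Iteration 2:
  α = (8 - (3)·-1.5600) / (4) = 3.1700
  β = (-1 - (4)·3.1700) / (5) = -2.7360

(3.1700, -2.7360)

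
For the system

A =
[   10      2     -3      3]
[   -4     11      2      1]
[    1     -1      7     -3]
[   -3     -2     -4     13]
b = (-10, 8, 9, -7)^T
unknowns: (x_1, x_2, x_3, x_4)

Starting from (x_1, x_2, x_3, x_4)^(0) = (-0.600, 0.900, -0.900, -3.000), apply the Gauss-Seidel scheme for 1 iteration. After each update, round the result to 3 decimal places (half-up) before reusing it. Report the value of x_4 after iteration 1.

-0.451

Iteration 1:
  x_1 = (-10 - (2)·0.900 - (-3)·-0.900 - (3)·-3.000) / (10) = -0.550
  x_2 = (8 - (-4)·-0.550 - (2)·-0.900 - (1)·-3.000) / (11) = 0.964
  x_3 = (9 - (1)·-0.550 - (-1)·0.964 - (-3)·-3.000) / (7) = 0.216
  x_4 = (-7 - (-3)·-0.550 - (-2)·0.964 - (-4)·0.216) / (13) = -0.451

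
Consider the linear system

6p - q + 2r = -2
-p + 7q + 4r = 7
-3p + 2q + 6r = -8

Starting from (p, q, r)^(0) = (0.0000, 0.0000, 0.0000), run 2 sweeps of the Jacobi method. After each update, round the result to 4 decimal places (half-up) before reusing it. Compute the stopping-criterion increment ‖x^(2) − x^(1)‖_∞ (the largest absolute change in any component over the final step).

0.7143

Iteration 1:
  p = (-2 - (-1)·0.0000 - (2)·0.0000) / (6) = -0.3333
  q = (7 - (-1)·0.0000 - (4)·0.0000) / (7) = 1.0000
  r = (-8 - (-3)·0.0000 - (2)·0.0000) / (6) = -1.3333
Iteration 2:
  p = (-2 - (-1)·1.0000 - (2)·-1.3333) / (6) = 0.2778
  q = (7 - (-1)·-0.3333 - (4)·-1.3333) / (7) = 1.7143
  r = (-8 - (-3)·-0.3333 - (2)·1.0000) / (6) = -1.8333
Change: (0.6111, 0.7143, -0.5000) → max |·| = 0.7143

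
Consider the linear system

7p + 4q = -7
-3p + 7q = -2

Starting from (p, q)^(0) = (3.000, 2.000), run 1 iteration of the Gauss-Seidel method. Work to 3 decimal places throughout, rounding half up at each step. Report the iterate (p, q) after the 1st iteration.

(-2.143, -1.204)

Iteration 1:
  p = (-7 - (4)·2.000) / (7) = -2.143
  q = (-2 - (-3)·-2.143) / (7) = -1.204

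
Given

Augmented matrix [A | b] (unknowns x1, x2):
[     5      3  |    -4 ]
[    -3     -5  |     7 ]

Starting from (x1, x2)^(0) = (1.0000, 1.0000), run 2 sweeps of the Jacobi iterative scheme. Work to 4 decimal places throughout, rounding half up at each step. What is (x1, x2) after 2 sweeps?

(0.4000, -0.5600)

Iteration 1:
  x1 = (-4 - (3)·1.0000) / (5) = -1.4000
  x2 = (7 - (-3)·1.0000) / (-5) = -2.0000
Iteration 2:
  x1 = (-4 - (3)·-2.0000) / (5) = 0.4000
  x2 = (7 - (-3)·-1.4000) / (-5) = -0.5600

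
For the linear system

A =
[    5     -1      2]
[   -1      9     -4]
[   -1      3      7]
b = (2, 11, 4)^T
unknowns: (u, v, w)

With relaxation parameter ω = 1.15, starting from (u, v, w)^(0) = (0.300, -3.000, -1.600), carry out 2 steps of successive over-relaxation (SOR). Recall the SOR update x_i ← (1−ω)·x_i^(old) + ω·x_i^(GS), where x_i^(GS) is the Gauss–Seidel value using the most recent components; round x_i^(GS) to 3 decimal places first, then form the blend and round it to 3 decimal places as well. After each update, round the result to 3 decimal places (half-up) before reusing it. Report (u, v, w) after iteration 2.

Iteration 1:
  u: GS value = (2 - (-1)·-3.000 - (2)·-1.600) / (5) = 0.440;  u ← (1−ω)·0.300 + ω·0.440 = 0.461
  v: GS value = (11 - (-1)·0.461 - (-4)·-1.600) / (9) = 0.562;  v ← (1−ω)·-3.000 + ω·0.562 = 1.096
  w: GS value = (4 - (-1)·0.461 - (3)·1.096) / (7) = 0.168;  w ← (1−ω)·-1.600 + ω·0.168 = 0.433
Iteration 2:
  u: GS value = (2 - (-1)·1.096 - (2)·0.433) / (5) = 0.446;  u ← (1−ω)·0.461 + ω·0.446 = 0.444
  v: GS value = (11 - (-1)·0.444 - (-4)·0.433) / (9) = 1.464;  v ← (1−ω)·1.096 + ω·1.464 = 1.519
  w: GS value = (4 - (-1)·0.444 - (3)·1.519) / (7) = -0.016;  w ← (1−ω)·0.433 + ω·-0.016 = -0.083

(0.444, 1.519, -0.083)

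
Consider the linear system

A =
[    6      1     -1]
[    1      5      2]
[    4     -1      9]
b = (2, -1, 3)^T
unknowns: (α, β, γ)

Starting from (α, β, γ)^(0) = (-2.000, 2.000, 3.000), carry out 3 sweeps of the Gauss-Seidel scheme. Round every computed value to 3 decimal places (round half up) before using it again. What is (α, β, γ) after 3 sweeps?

(0.390, -0.296, 0.127)

Iteration 1:
  α = (2 - (1)·2.000 - (-1)·3.000) / (6) = 0.500
  β = (-1 - (1)·0.500 - (2)·3.000) / (5) = -1.500
  γ = (3 - (4)·0.500 - (-1)·-1.500) / (9) = -0.056
Iteration 2:
  α = (2 - (1)·-1.500 - (-1)·-0.056) / (6) = 0.574
  β = (-1 - (1)·0.574 - (2)·-0.056) / (5) = -0.292
  γ = (3 - (4)·0.574 - (-1)·-0.292) / (9) = 0.046
Iteration 3:
  α = (2 - (1)·-0.292 - (-1)·0.046) / (6) = 0.390
  β = (-1 - (1)·0.390 - (2)·0.046) / (5) = -0.296
  γ = (3 - (4)·0.390 - (-1)·-0.296) / (9) = 0.127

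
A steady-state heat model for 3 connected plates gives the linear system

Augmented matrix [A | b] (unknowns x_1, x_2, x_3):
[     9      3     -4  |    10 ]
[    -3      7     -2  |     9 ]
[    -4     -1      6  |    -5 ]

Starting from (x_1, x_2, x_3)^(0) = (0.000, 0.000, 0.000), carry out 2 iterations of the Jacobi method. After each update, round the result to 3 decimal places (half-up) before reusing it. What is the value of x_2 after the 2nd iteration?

1.524

Iteration 1:
  x_1 = (10 - (3)·0.000 - (-4)·0.000) / (9) = 1.111
  x_2 = (9 - (-3)·0.000 - (-2)·0.000) / (7) = 1.286
  x_3 = (-5 - (-4)·0.000 - (-1)·0.000) / (6) = -0.833
Iteration 2:
  x_1 = (10 - (3)·1.286 - (-4)·-0.833) / (9) = 0.312
  x_2 = (9 - (-3)·1.111 - (-2)·-0.833) / (7) = 1.524
  x_3 = (-5 - (-4)·1.111 - (-1)·1.286) / (6) = 0.122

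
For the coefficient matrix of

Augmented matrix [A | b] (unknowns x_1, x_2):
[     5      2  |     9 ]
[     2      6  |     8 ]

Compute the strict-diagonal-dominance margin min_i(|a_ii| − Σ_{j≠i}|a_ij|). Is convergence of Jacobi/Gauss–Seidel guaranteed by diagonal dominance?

row 1: |5| − (2) = 3
row 2: |6| − (2) = 4
minimum over rows = 3 → strictly diagonally dominant (convergence guaranteed)

3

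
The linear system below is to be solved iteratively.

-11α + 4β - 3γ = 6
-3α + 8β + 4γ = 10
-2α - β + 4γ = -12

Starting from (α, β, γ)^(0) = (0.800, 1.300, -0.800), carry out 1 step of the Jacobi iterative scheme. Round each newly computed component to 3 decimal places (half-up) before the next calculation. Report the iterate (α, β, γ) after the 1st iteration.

(0.145, 1.950, -2.275)

Iteration 1:
  α = (6 - (4)·1.300 - (-3)·-0.800) / (-11) = 0.145
  β = (10 - (-3)·0.800 - (4)·-0.800) / (8) = 1.950
  γ = (-12 - (-2)·0.800 - (-1)·1.300) / (4) = -2.275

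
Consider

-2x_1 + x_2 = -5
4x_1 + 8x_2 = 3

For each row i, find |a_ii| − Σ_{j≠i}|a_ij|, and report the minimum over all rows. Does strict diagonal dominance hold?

row 1: |-2| − (1) = 1
row 2: |8| − (4) = 4
minimum over rows = 1 → strictly diagonally dominant (convergence guaranteed)

1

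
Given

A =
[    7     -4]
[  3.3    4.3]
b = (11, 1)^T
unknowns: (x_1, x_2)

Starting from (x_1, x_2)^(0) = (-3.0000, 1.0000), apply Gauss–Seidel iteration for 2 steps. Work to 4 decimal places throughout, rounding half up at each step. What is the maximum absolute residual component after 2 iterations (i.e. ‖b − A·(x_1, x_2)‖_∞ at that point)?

4.2310

Iteration 1:
  x_1 = (11 - (-4)·1.0000) / (7) = 2.1429
  x_2 = (1 - (3.3)·2.1429) / (4.3) = -1.4120
Iteration 2:
  x_1 = (11 - (-4)·-1.4120) / (7) = 0.7646
  x_2 = (1 - (3.3)·0.7646) / (4.3) = -0.3542
Residual b − A·x = (4.2310, -0.0001); ∞-norm = 4.2310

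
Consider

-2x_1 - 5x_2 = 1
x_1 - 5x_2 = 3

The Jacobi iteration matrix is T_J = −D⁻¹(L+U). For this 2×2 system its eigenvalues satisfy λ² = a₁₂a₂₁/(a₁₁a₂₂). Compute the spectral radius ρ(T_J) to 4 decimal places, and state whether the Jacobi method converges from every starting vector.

a₁₂a₂₁/(a₁₁a₂₂) = (-5)·(1) / ((-2)·(-5)) = -0.500000
ρ = √|-0.500000| = √0.500000 = 0.7071
ρ < 1, so Jacobi converges

0.7071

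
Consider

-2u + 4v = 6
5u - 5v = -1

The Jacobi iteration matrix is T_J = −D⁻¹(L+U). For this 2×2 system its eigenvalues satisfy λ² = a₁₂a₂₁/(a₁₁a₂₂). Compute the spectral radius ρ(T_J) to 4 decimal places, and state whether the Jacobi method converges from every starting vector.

1.4142

a₁₂a₂₁/(a₁₁a₂₂) = (4)·(5) / ((-2)·(-5)) = 2.000000
ρ = √|2.000000| = √2.000000 = 1.4142
ρ > 1, so Jacobi diverges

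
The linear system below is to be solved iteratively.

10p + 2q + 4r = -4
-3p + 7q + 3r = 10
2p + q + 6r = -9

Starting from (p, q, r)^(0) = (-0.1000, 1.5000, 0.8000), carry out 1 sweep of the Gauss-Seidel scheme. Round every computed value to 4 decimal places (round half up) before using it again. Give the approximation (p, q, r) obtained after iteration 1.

(-1.0200, 0.6486, -1.2681)

Iteration 1:
  p = (-4 - (2)·1.5000 - (4)·0.8000) / (10) = -1.0200
  q = (10 - (-3)·-1.0200 - (3)·0.8000) / (7) = 0.6486
  r = (-9 - (2)·-1.0200 - (1)·0.6486) / (6) = -1.2681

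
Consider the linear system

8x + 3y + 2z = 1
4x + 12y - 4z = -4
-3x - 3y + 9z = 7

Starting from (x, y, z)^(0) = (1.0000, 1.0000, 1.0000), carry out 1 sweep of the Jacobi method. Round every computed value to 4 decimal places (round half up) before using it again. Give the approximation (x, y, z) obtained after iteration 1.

Iteration 1:
  x = (1 - (3)·1.0000 - (2)·1.0000) / (8) = -0.5000
  y = (-4 - (4)·1.0000 - (-4)·1.0000) / (12) = -0.3333
  z = (7 - (-3)·1.0000 - (-3)·1.0000) / (9) = 1.4444

(-0.5000, -0.3333, 1.4444)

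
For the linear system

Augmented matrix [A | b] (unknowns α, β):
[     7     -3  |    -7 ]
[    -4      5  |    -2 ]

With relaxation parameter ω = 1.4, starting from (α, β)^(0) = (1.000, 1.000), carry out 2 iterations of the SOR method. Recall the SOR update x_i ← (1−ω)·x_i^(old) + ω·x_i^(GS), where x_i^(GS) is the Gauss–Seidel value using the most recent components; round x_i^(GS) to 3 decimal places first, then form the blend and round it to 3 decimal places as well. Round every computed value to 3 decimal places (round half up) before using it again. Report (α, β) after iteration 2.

Iteration 1:
  α: GS value = (-7 - (-3)·1.000) / (7) = -0.571;  α ← (1−ω)·1.000 + ω·-0.571 = -1.199
  β: GS value = (-2 - (-4)·-1.199) / (5) = -1.359;  β ← (1−ω)·1.000 + ω·-1.359 = -2.303
Iteration 2:
  α: GS value = (-7 - (-3)·-2.303) / (7) = -1.987;  α ← (1−ω)·-1.199 + ω·-1.987 = -2.302
  β: GS value = (-2 - (-4)·-2.302) / (5) = -2.242;  β ← (1−ω)·-2.303 + ω·-2.242 = -2.218

(-2.302, -2.218)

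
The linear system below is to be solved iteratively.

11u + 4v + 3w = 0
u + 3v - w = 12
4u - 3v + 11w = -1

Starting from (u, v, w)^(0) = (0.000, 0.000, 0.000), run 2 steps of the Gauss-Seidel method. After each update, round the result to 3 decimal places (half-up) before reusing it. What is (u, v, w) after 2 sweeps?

(-1.727, 4.909, 1.876)

Iteration 1:
  u = (0 - (4)·0.000 - (3)·0.000) / (11) = 0.000
  v = (12 - (1)·0.000 - (-1)·0.000) / (3) = 4.000
  w = (-1 - (4)·0.000 - (-3)·4.000) / (11) = 1.000
Iteration 2:
  u = (0 - (4)·4.000 - (3)·1.000) / (11) = -1.727
  v = (12 - (1)·-1.727 - (-1)·1.000) / (3) = 4.909
  w = (-1 - (4)·-1.727 - (-3)·4.909) / (11) = 1.876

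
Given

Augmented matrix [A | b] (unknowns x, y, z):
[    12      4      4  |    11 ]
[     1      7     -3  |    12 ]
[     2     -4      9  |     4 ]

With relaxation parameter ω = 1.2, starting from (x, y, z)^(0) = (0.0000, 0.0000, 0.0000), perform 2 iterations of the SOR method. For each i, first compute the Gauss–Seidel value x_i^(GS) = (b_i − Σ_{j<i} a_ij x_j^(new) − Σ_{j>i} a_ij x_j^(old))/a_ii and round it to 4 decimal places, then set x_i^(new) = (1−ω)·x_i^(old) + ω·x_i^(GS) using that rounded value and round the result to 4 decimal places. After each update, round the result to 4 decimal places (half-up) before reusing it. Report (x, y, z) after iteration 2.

(-0.3620, 2.3814, 1.6527)

Iteration 1:
  x: GS value = (11 - (4)·0.0000 - (4)·0.0000) / (12) = 0.9167;  x ← (1−ω)·0.0000 + ω·0.9167 = 1.1000
  y: GS value = (12 - (1)·1.1000 - (-3)·0.0000) / (7) = 1.5571;  y ← (1−ω)·0.0000 + ω·1.5571 = 1.8685
  z: GS value = (4 - (2)·1.1000 - (-4)·1.8685) / (9) = 1.0304;  z ← (1−ω)·0.0000 + ω·1.0304 = 1.2365
Iteration 2:
  x: GS value = (11 - (4)·1.8685 - (4)·1.2365) / (12) = -0.1183;  x ← (1−ω)·1.1000 + ω·-0.1183 = -0.3620
  y: GS value = (12 - (1)·-0.3620 - (-3)·1.2365) / (7) = 2.2959;  y ← (1−ω)·1.8685 + ω·2.2959 = 2.3814
  z: GS value = (4 - (2)·-0.3620 - (-4)·2.3814) / (9) = 1.5833;  z ← (1−ω)·1.2365 + ω·1.5833 = 1.6527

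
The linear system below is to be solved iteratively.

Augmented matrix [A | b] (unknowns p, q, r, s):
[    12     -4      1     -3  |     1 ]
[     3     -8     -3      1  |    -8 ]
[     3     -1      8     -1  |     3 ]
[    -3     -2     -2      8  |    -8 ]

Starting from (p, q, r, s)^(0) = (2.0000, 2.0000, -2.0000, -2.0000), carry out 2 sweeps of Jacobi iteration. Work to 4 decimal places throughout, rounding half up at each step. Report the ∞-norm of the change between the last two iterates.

Iteration 1:
  p = (1 - (-4)·2.0000 - (1)·-2.0000 - (-3)·-2.0000) / (12) = 0.4167
  q = (-8 - (3)·2.0000 - (-3)·-2.0000 - (1)·-2.0000) / (-8) = 2.2500
  r = (3 - (3)·2.0000 - (-1)·2.0000 - (-1)·-2.0000) / (8) = -0.3750
  s = (-8 - (-3)·2.0000 - (-2)·2.0000 - (-2)·-2.0000) / (8) = -0.2500
Iteration 2:
  p = (1 - (-4)·2.2500 - (1)·-0.3750 - (-3)·-0.2500) / (12) = 0.8021
  q = (-8 - (3)·0.4167 - (-3)·-0.3750 - (1)·-0.2500) / (-8) = 1.2656
  r = (3 - (3)·0.4167 - (-1)·2.2500 - (-1)·-0.2500) / (8) = 0.4687
  s = (-8 - (-3)·0.4167 - (-2)·2.2500 - (-2)·-0.3750) / (8) = -0.3750
Change: (0.3854, -0.9844, 0.8437, -0.1250) → max |·| = 0.9844

0.9844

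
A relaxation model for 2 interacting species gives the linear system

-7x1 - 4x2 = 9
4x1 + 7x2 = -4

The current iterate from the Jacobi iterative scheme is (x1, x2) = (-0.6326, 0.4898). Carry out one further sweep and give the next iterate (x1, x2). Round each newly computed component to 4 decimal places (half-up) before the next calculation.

One sweep:
  x1 = (9 - (-4)·0.4898) / (-7) = -1.5656
  x2 = (-4 - (4)·-0.6326) / (7) = -0.2099

(-1.5656, -0.2099)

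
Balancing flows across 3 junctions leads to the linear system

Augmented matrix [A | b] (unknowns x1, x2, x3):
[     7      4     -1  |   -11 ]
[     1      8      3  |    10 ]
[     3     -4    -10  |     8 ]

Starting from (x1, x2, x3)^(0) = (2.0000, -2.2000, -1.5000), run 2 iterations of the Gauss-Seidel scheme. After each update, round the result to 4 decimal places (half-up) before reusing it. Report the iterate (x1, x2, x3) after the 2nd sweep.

(-2.8892, 2.2524, -2.5677)

Iteration 1:
  x1 = (-11 - (4)·-2.2000 - (-1)·-1.5000) / (7) = -0.5286
  x2 = (10 - (1)·-0.5286 - (3)·-1.5000) / (8) = 1.8786
  x3 = (8 - (3)·-0.5286 - (-4)·1.8786) / (-10) = -1.7100
Iteration 2:
  x1 = (-11 - (4)·1.8786 - (-1)·-1.7100) / (7) = -2.8892
  x2 = (10 - (1)·-2.8892 - (3)·-1.7100) / (8) = 2.2524
  x3 = (8 - (3)·-2.8892 - (-4)·2.2524) / (-10) = -2.5677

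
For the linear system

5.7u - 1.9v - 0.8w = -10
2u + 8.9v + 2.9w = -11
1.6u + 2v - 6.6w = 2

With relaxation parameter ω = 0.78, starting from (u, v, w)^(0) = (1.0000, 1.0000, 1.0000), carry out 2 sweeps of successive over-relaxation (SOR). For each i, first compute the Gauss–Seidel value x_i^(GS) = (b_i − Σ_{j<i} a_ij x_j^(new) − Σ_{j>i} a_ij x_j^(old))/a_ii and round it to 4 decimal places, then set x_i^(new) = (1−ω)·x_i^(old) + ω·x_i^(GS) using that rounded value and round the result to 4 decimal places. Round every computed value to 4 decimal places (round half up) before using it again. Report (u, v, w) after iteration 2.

(-1.8041, -0.7441, -0.8342)

Iteration 1:
  u: GS value = (-10 - (-1.9)·1.0000 - (-0.8)·1.0000) / (5.7) = -1.2807;  u ← (1−ω)·1.0000 + ω·-1.2807 = -0.7789
  v: GS value = (-11 - (2)·-0.7789 - (2.9)·1.0000) / (8.9) = -1.3868;  v ← (1−ω)·1.0000 + ω·-1.3868 = -0.8617
  w: GS value = (2 - (1.6)·-0.7789 - (2)·-0.8617) / (-6.6) = -0.7530;  w ← (1−ω)·1.0000 + ω·-0.7530 = -0.3673
Iteration 2:
  u: GS value = (-10 - (-1.9)·-0.8617 - (-0.8)·-0.3673) / (5.7) = -2.0932;  u ← (1−ω)·-0.7789 + ω·-2.0932 = -1.8041
  v: GS value = (-11 - (2)·-1.8041 - (2.9)·-0.3673) / (8.9) = -0.7109;  v ← (1−ω)·-0.8617 + ω·-0.7109 = -0.7441
  w: GS value = (2 - (1.6)·-1.8041 - (2)·-0.7441) / (-6.6) = -0.9659;  w ← (1−ω)·-0.3673 + ω·-0.9659 = -0.8342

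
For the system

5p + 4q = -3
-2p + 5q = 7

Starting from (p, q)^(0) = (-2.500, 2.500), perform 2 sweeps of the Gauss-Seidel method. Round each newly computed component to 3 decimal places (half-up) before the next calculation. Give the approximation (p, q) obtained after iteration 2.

Iteration 1:
  p = (-3 - (4)·2.500) / (5) = -2.600
  q = (7 - (-2)·-2.600) / (5) = 0.360
Iteration 2:
  p = (-3 - (4)·0.360) / (5) = -0.888
  q = (7 - (-2)·-0.888) / (5) = 1.045

(-0.888, 1.045)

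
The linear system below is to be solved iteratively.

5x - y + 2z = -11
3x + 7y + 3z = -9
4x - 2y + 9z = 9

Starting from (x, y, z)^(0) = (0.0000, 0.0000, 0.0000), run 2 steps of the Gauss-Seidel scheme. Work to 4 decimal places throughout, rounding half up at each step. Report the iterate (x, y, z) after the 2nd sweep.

(-3.0292, -0.8025, 2.1680)

Iteration 1:
  x = (-11 - (-1)·0.0000 - (2)·0.0000) / (5) = -2.2000
  y = (-9 - (3)·-2.2000 - (3)·0.0000) / (7) = -0.3429
  z = (9 - (4)·-2.2000 - (-2)·-0.3429) / (9) = 1.9016
Iteration 2:
  x = (-11 - (-1)·-0.3429 - (2)·1.9016) / (5) = -3.0292
  y = (-9 - (3)·-3.0292 - (3)·1.9016) / (7) = -0.8025
  z = (9 - (4)·-3.0292 - (-2)·-0.8025) / (9) = 2.1680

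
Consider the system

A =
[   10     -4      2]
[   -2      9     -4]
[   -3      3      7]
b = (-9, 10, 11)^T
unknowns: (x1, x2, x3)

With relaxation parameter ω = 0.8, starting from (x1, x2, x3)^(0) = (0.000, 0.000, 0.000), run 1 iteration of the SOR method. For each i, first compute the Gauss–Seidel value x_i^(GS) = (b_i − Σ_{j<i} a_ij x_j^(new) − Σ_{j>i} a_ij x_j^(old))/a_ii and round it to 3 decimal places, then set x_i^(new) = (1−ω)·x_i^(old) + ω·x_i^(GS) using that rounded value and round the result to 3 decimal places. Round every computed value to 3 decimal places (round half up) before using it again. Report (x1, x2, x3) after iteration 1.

Iteration 1:
  x1: GS value = (-9 - (-4)·0.000 - (2)·0.000) / (10) = -0.900;  x1 ← (1−ω)·0.000 + ω·-0.900 = -0.720
  x2: GS value = (10 - (-2)·-0.720 - (-4)·0.000) / (9) = 0.951;  x2 ← (1−ω)·0.000 + ω·0.951 = 0.761
  x3: GS value = (11 - (-3)·-0.720 - (3)·0.761) / (7) = 0.937;  x3 ← (1−ω)·0.000 + ω·0.937 = 0.750

(-0.720, 0.761, 0.750)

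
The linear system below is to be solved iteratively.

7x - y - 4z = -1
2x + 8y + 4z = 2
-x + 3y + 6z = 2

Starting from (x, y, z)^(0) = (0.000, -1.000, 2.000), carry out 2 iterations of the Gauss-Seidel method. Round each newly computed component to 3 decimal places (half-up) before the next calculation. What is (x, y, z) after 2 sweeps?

(0.267, -0.296, 0.526)

Iteration 1:
  x = (-1 - (-1)·-1.000 - (-4)·2.000) / (7) = 0.857
  y = (2 - (2)·0.857 - (4)·2.000) / (8) = -0.964
  z = (2 - (-1)·0.857 - (3)·-0.964) / (6) = 0.958
Iteration 2:
  x = (-1 - (-1)·-0.964 - (-4)·0.958) / (7) = 0.267
  y = (2 - (2)·0.267 - (4)·0.958) / (8) = -0.296
  z = (2 - (-1)·0.267 - (3)·-0.296) / (6) = 0.526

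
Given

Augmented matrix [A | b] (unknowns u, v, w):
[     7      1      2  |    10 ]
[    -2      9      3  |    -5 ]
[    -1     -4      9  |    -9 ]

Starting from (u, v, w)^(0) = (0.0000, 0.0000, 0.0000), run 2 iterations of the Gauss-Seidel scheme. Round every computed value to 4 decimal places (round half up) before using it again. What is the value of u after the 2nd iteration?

1.7332

Iteration 1:
  u = (10 - (1)·0.0000 - (2)·0.0000) / (7) = 1.4286
  v = (-5 - (-2)·1.4286 - (3)·0.0000) / (9) = -0.2381
  w = (-9 - (-1)·1.4286 - (-4)·-0.2381) / (9) = -0.9471
Iteration 2:
  u = (10 - (1)·-0.2381 - (2)·-0.9471) / (7) = 1.7332
  v = (-5 - (-2)·1.7332 - (3)·-0.9471) / (9) = 0.1453
  w = (-9 - (-1)·1.7332 - (-4)·0.1453) / (9) = -0.7428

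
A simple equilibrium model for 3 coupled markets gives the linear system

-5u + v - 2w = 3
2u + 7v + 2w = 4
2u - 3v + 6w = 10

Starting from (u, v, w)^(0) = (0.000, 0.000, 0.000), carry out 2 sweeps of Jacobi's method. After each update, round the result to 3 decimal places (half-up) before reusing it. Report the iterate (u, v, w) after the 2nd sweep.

Iteration 1:
  u = (3 - (1)·0.000 - (-2)·0.000) / (-5) = -0.600
  v = (4 - (2)·0.000 - (2)·0.000) / (7) = 0.571
  w = (10 - (2)·0.000 - (-3)·0.000) / (6) = 1.667
Iteration 2:
  u = (3 - (1)·0.571 - (-2)·1.667) / (-5) = -1.153
  v = (4 - (2)·-0.600 - (2)·1.667) / (7) = 0.267
  w = (10 - (2)·-0.600 - (-3)·0.571) / (6) = 2.152

(-1.153, 0.267, 2.152)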